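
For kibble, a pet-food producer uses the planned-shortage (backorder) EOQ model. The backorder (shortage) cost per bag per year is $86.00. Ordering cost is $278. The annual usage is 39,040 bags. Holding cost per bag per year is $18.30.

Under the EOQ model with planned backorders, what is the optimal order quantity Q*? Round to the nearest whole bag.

Q* = √(2DS/H) · √((H + b)/b)
   = √(2 × 39,040 × 278 / 18.3) · √((18.3 + 86) / 86)
   = 1,089.097 × 1.1013 ≈ 1,199.39

1,199 bags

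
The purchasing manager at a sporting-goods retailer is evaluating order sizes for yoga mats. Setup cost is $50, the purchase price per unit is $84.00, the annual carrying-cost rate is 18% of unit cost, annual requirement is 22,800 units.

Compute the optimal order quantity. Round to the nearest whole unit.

388 units

Holding cost per unit per year: H = 18% × $84 = $15.1200
Q* = √(2·D·S / H) = √(2·22,800·50 / 15.12) = √150,793.7 ≈ 388.32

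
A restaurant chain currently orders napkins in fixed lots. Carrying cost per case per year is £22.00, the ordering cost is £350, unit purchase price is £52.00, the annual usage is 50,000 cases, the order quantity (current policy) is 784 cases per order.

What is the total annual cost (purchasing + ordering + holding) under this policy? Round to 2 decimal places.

Orders/yr = 50,000/784 = 63.776; ordering cost = 63.776 × £350 = £22,321.43
Average inventory = 784/2 = 392; holding cost = 392 × £22 = £8,624.00
Purchase cost = D·C = 50,000 × 52 = £2,600,000.00
Total = £22,321.43 + £8,624.00 + £2,600,000.00 = £2,630,945.43

£2,630,945.43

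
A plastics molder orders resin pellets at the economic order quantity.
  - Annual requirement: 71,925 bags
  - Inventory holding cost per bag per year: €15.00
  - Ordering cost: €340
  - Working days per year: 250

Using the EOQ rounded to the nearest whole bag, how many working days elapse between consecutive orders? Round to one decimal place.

6.3 days

2DS/H = 2·71,925·340/15 = 3,260,600.00
EOQ = √3,260,600.00 ≈ 1,805.71 → Q = 1,806 bags
Cycle time = (working days × Q)/D = (250 × 1,806) / 71,925 = 6.277 days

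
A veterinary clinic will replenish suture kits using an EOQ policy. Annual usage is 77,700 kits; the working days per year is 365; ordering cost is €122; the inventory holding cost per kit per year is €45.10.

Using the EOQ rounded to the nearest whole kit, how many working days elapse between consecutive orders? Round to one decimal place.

3.0 days

EOQ = √(2DS/H) = √(2 × 77,700 × 122 / 45.1)
    = √(420,372.51) ≈ 648.36 → Q = 648 kits
Cycle time = (working days × Q)/D = (365 × 648) / 77,700 = 3.044 days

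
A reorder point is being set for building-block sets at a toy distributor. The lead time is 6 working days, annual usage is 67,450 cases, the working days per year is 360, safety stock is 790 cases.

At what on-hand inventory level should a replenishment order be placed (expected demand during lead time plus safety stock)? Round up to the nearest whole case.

Daily demand d = 67,450 / 360 = 187.361 cases/day
Demand during lead time = 187.361 × 6 = 1,124.17
Reorder point = 1,124.17 + 790 = 1,914.17 → round up

1,915 cases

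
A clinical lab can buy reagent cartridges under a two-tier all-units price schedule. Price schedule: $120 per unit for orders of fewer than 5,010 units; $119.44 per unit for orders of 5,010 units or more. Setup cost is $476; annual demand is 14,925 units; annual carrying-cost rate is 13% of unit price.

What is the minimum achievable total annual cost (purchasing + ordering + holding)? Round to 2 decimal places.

$1,805,888.05

H₁ = 13%×$120 = $15.6000;  H₂ = 13%×$119.44 = $15.5272
EOQ₁ = √(2×14,925×476/15.6000) = 954.36  (< 5,010, feasible at tier 1)
EOQ₂ = √(2×14,925×476/15.5272) = 956.60  (< 5,010 → use Q = 5,010 at tier-2 price)
TC(tier 1 (EOQ₁), Q≈954.4) = $1,805,888.05
TC(tier 2, Q≈5,010.0) = $1,822,955.66
Minimum at tier 1 (EOQ₁): $1,805,888.05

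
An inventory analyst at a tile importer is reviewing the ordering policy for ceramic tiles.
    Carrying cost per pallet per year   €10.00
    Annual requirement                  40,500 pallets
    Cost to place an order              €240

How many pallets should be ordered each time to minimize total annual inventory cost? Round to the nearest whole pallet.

EOQ = √(2DS/H) = √(2 × 40,500 × 240 / 10)
    = √(1,944,000.00) ≈ 1,394.27

1,394 pallets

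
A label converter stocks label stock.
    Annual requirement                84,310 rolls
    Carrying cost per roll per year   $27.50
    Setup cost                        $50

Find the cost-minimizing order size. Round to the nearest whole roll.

554 rolls

2DS/H = 2·84,310·50/27.5 = 306,581.82
EOQ = √306,581.82 ≈ 553.70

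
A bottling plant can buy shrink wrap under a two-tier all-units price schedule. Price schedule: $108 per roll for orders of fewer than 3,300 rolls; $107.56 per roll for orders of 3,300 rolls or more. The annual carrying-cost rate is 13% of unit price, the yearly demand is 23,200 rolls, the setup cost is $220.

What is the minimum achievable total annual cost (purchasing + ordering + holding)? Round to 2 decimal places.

H₁ = 13%×$108 = $14.0400;  H₂ = 13%×$107.56 = $13.9828
EOQ₁ = √(2×23,200×220/14.0400) = 852.68  (< 3,300, feasible at tier 1)
EOQ₂ = √(2×23,200×220/13.9828) = 854.42  (< 3,300 → use Q = 3,300 at tier-2 price)
TC(tier 1 (EOQ₁), Q≈852.7) = $2,517,571.65
TC(tier 2, Q≈3,300.0) = $2,520,010.29
Minimum at tier 1 (EOQ₁): $2,517,571.65

$2,517,571.65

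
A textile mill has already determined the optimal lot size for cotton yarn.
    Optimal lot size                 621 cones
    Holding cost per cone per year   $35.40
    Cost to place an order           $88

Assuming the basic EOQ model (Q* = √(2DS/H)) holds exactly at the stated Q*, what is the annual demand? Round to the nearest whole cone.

EOQ relation: Q² = 2DS/H, so rearrange for the unknown.
D = Q²H / (2S) = 621² × 35.4 / (2 × 88) = 77,566.43

77,566 cones per year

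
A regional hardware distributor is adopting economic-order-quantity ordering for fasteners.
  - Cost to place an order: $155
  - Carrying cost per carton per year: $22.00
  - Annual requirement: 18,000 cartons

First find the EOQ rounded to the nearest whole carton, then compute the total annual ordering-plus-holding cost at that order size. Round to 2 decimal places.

$11,079.71

2DS/H = 2·18,000·155/22 = 253,636.36
EOQ = √253,636.36 ≈ 503.62 → Q = 504 cartons
Annual ordering cost = (D/Q)·S = (18,000/504) × 155 = $5,535.71
Annual holding cost  = (Q/2)·H = (504/2) × 22 = $5,544.00
Total = $5,535.71 + $5,544.00 = $11,079.71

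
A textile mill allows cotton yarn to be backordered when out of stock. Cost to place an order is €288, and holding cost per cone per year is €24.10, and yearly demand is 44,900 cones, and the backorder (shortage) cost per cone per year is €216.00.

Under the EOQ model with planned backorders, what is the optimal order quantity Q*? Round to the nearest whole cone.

1,092 cones

Q* = √(2DS/H) · √((H + b)/b)
   = √(2 × 44,900 × 288 / 24.1) · √((24.1 + 216) / 216)
   = 1,035.919 × 1.0543 ≈ 1,092.18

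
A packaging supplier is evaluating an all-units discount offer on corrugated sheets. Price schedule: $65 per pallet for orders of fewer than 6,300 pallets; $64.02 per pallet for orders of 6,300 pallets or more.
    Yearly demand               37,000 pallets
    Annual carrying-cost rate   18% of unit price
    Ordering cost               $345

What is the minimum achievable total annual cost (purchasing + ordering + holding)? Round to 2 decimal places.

H₁ = 18%×$65 = $11.7000;  H₂ = 18%×$64.02 = $11.5236
EOQ₁ = √(2×37,000×345/11.7000) = 1,477.18  (< 6,300, feasible at tier 1)
EOQ₂ = √(2×37,000×345/11.5236) = 1,488.44  (< 6,300 → use Q = 6,300 at tier-2 price)
TC(tier 1 (EOQ₁), Q≈1,477.2) = $2,422,282.97
TC(tier 2, Q≈6,300.0) = $2,407,065.53
Minimum at tier 2: $2,407,065.53

$2,407,065.53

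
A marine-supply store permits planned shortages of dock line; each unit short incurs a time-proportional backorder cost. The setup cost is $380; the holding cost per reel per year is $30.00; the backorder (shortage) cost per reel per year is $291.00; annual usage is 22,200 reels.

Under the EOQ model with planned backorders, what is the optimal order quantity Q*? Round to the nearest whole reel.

788 reels

Basic EOQ = √(2·22,200·380/30) = 749.933
Backorder adjustment √((H+b)/b) = √((30+291)/291) = 1.0503
Q* = 749.933 × 1.0503 ≈ 787.64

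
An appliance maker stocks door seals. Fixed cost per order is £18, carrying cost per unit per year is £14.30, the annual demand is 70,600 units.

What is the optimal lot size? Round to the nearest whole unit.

Optimal lot size Q* = (2 × 70,600 × £18 / £14.3)^½ ≈ 421.59

422 units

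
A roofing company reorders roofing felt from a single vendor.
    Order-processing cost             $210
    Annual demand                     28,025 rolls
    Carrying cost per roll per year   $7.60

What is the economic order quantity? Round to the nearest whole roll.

EOQ = √(2DS/H) = √(2 × 28,025 × 210 / 7.6)
    = √(1,548,750.00) ≈ 1,244.49

1,244 rolls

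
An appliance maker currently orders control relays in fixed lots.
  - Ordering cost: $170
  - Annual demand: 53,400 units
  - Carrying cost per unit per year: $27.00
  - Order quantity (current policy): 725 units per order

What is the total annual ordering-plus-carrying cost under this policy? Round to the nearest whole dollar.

Orders/yr = 53,400/725 = 73.655; ordering cost = 73.655 × $170 = $12,521.38
Average inventory = 725/2 = 362.5; holding cost = 362.5 × $27 = $9,787.50
Total = $12,521.38 + $9,787.50 = $22,308.88

$22,309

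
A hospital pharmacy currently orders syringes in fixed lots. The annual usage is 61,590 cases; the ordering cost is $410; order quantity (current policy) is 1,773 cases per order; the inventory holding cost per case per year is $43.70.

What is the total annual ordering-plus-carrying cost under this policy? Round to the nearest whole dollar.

Annual ordering cost = (D/Q)·S = (61,590/1,773) × 410 = $14,242.47
Annual holding cost  = (Q/2)·H = (1,773/2) × 43.7 = $38,740.05
Total = $14,242.47 + $38,740.05 = $52,982.52

$52,983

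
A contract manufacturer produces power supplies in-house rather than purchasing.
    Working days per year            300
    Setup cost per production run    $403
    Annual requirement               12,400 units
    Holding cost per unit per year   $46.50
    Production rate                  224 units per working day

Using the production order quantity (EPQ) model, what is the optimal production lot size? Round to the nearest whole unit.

513 units

d = 12,400/300 = 41.3333 units/day;  effective holding cost H(1 − d/p) = 46.5·(1 − 41.3333/224) = 37.91964
Q* = √(2DS / H_eff) = √(2·12,400·403 / 37.91964) ≈ 513.39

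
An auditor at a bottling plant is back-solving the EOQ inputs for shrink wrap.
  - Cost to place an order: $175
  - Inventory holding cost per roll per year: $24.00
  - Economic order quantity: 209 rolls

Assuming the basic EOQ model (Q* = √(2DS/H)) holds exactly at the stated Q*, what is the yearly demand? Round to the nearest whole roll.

EOQ relation: Q² = 2DS/H, so rearrange for the unknown.
D = Q²H / (2S) = 209² × 24 / (2 × 175) = 2,995.27

2,995 rolls per year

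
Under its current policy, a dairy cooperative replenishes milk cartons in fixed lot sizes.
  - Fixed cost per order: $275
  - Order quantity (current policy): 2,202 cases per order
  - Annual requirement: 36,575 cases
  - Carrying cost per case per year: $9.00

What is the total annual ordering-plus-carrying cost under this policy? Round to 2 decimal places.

Orders/yr = 36,575/2,202 = 16.610; ordering cost = 16.610 × $275 = $4,567.72
Average inventory = 2,202/2 = 1101; holding cost = 1101 × $9 = $9,909.00
Total = $4,567.72 + $9,909.00 = $14,476.72

$14,476.72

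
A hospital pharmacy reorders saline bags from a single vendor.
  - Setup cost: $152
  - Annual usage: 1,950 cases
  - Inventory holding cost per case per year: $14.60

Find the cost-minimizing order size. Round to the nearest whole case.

202 cases

EOQ = √(2DS/H) = √(2 × 1,950 × 152 / 14.6)
    = √(40,602.74) ≈ 201.50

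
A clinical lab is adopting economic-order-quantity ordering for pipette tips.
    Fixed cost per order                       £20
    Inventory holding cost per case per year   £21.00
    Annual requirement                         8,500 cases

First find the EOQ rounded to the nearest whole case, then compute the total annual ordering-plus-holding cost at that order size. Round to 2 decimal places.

Q* = √(2·D·S / H) = √(2·8,500·20 / 21) = √16,190.5 ≈ 127.24 → Q = 127 cases
Orders/yr = 8,500/127 = 66.929; ordering cost = 66.929 × £20 = £1,338.58
Average inventory = 127/2 = 63.5; holding cost = 63.5 × £21 = £1,333.50
Total = £1,338.58 + £1,333.50 = £2,672.08

£2,672.08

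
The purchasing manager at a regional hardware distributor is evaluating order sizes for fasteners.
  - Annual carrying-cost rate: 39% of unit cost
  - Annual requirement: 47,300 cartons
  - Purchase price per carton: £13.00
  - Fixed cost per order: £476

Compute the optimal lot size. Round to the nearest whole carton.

Holding cost per carton per year: H = 39% × £13 = £5.0700
EOQ = √(2DS/H) = √(2 × 47,300 × 476 / 5.07)
    = √(8,881,577.91) ≈ 2,980.20

2,980 cartons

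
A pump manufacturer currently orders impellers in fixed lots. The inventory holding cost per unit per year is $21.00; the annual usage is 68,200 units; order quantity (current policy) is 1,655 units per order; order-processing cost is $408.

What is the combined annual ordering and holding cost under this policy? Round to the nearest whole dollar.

Orders/yr = 68,200/1,655 = 41.208; ordering cost = 41.208 × $408 = $16,813.05
Average inventory = 1,655/2 = 827.5; holding cost = 827.5 × $21 = $17,377.50
Total = $16,813.05 + $17,377.50 = $34,190.55

$34,191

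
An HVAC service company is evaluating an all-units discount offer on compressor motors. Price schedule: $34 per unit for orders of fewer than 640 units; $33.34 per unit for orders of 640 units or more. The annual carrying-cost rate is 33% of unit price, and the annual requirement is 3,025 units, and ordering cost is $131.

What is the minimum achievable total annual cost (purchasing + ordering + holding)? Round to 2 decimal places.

$104,993.38

H₁ = 33%×$34 = $11.2200;  H₂ = 33%×$33.34 = $11.0022
EOQ₁ = √(2×3,025×131/11.2200) = 265.78  (< 640, feasible at tier 1)
EOQ₂ = √(2×3,025×131/11.0022) = 268.39  (< 640 → use Q = 640 at tier-2 price)
TC(tier 1 (EOQ₁), Q≈265.8) = $105,832.01
TC(tier 2, Q≈640.0) = $104,993.38
Minimum at tier 2: $104,993.38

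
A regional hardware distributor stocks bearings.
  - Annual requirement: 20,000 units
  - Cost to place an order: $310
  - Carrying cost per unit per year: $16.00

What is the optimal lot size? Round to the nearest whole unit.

EOQ = √(2DS/H) = √(2 × 20,000 × 310 / 16)
    = √(775,000.00) ≈ 880.34

880 units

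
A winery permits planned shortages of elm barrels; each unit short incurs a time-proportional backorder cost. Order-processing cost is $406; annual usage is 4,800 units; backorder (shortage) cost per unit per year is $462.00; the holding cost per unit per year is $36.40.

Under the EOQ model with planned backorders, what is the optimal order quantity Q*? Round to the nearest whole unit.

340 units

Basic EOQ = √(2·4,800·406/36.4) = 327.226
Backorder adjustment √((H+b)/b) = √((36.4+462)/462) = 1.0386
Q* = 327.226 × 1.0386 ≈ 339.87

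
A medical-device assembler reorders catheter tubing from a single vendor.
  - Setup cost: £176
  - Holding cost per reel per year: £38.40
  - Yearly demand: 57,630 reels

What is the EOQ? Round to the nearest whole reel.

727 reels

2DS/H = 2·57,630·176/38.4 = 528,275.00
EOQ = √528,275.00 ≈ 726.83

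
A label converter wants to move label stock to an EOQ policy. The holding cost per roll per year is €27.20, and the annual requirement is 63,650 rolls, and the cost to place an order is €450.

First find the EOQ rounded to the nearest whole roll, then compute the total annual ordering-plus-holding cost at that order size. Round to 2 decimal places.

€39,473.43

EOQ = √(2DS/H) = √(2 × 63,650 × 450 / 27.2)
    = √(2,106,066.18) ≈ 1,451.23 → Q = 1,451 rolls
Annual ordering cost = (D/Q)·S = (63,650/1,451) × 450 = €19,739.83
Annual holding cost  = (Q/2)·H = (1,451/2) × 27.2 = €19,733.60
Total = €19,739.83 + €19,733.60 = €39,473.43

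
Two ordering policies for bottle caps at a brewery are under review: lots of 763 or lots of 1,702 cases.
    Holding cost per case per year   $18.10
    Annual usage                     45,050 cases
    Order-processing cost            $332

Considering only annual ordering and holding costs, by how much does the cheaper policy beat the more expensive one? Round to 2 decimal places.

$2,316.75

Annual cost at Q: ordering D·S/Q plus holding Q·H/2.
TC(763) = (45,050/763)×332 + (763/2)×18.1 = $26,507.51
TC(1,702) = (45,050/1,702)×332 + (1,702/2)×18.1 = $24,190.76
|ΔTC| = |$26,507.51 − $24,190.76| = $2,316.75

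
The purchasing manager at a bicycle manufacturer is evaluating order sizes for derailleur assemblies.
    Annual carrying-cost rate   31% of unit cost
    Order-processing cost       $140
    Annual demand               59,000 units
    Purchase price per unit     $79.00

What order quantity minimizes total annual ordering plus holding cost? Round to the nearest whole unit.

821 units

Holding cost per unit per year: H = 31% × $79 = $24.4900
Optimal lot size Q* = (2 × 59,000 × $140 / $24.49)^½ ≈ 821.32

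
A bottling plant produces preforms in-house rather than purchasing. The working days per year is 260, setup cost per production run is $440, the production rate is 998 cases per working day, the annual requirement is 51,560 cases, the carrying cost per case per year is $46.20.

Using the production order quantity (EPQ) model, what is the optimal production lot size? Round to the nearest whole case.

d = 51,560/260 = 198.3077 cases/day;  effective holding cost H(1 − d/p) = 46.2·(1 − 198.3077/998) = 37.01982
Q* = √(2DS / H_eff) = √(2·51,560·440 / 37.01982) ≈ 1,107.08

1,107 cases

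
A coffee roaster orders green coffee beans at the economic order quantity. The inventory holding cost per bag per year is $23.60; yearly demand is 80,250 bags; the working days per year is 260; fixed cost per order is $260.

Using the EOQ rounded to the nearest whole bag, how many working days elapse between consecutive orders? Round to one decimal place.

EOQ = √(2DS/H) = √(2 × 80,250 × 260 / 23.6)
    = √(1,768,220.34) ≈ 1,329.74 → Q = 1,330 bags
T = Q/D × 260 days = 1,330/80,250 × 260 = 4.309 days

4.3 days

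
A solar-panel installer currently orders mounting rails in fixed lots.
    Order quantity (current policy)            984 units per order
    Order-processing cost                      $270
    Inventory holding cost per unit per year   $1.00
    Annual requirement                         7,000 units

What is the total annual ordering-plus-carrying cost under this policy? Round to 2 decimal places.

$2,412.73

Orders/yr = 7,000/984 = 7.114; ordering cost = 7.114 × $270 = $1,920.73
Average inventory = 984/2 = 492; holding cost = 492 × $1 = $492.00
Total = $1,920.73 + $492.00 = $2,412.73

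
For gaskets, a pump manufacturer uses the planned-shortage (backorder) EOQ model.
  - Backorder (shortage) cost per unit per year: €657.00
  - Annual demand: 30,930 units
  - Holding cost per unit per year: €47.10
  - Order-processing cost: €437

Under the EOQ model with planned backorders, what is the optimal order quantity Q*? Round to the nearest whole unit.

Basic EOQ = √(2·30,930·437/47.1) = 757.592
Backorder adjustment √((H+b)/b) = √((47.1+657)/657) = 1.0352
Q* = 757.592 × 1.0352 ≈ 784.28

784 units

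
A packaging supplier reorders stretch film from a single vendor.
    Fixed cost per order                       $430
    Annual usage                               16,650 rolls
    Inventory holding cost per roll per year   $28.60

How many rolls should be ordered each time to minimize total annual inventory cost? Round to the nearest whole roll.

708 rolls

Optimal lot size Q* = (2 × 16,650 × $430 / $28.6)^½ ≈ 707.58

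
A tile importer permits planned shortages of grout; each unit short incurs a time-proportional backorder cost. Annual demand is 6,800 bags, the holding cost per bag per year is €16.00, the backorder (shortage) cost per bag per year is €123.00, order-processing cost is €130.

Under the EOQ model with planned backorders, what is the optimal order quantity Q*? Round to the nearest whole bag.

Q* = √(2DS/H) · √((H + b)/b)
   = √(2 × 6,800 × 130 / 16) · √((16 + 123) / 123)
   = 332.415 × 1.0631 ≈ 353.38

353 bags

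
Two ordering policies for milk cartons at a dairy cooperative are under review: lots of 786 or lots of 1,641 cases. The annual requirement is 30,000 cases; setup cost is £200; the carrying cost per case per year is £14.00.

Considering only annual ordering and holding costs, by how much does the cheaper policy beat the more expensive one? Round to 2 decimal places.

£2,007.72

TC(Q) = (D/Q)S + (Q/2)H
TC(786) = (30,000/786)×200 + (786/2)×14 = £13,135.59
TC(1,641) = (30,000/1,641)×200 + (1,641/2)×14 = £15,143.31
Cheaper: Q = 786.  Difference = £2,007.72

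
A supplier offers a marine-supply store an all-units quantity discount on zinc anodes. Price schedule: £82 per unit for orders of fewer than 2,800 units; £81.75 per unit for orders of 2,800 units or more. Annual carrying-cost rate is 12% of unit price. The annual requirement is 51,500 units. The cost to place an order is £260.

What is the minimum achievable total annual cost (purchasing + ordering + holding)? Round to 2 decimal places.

H₁ = 12%×£82 = £9.8400;  H₂ = 12%×£81.75 = £9.8100
EOQ₁ = √(2×51,500×260/9.8400) = 1,649.71  (< 2,800, feasible at tier 1)
EOQ₂ = √(2×51,500×260/9.8100) = 1,652.23  (< 2,800 → use Q = 2,800 at tier-2 price)
TC(tier 1 (EOQ₁), Q≈1,649.7) = £4,239,233.15
TC(tier 2, Q≈2,800.0) = £4,228,641.14
Minimum at tier 2: £4,228,641.14

£4,228,641.14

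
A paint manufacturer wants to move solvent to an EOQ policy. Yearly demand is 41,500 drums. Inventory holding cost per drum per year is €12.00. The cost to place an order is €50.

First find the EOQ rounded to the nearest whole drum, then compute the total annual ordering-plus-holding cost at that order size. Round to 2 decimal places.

Optimal lot size Q* = (2 × 41,500 × €50 / €12)^½ ≈ 588.08 → Q = 588 drums
Orders/yr = 41,500/588 = 70.578; ordering cost = 70.578 × €50 = €3,528.91
Average inventory = 588/2 = 294; holding cost = 294 × €12 = €3,528.00
Total = €3,528.91 + €3,528.00 = €7,056.91

€7,056.91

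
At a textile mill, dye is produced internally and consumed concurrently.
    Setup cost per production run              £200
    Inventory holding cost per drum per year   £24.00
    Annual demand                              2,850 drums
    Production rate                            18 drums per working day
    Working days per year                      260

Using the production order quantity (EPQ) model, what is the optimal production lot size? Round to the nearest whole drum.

349 drums

d = 2,850/260 = 10.9615 drums/day;  effective holding cost H(1 − d/p) = 24·(1 − 10.9615/18) = 9.38462
Q* = √(2DS / H_eff) = √(2·2,850·200 / 9.38462) ≈ 348.53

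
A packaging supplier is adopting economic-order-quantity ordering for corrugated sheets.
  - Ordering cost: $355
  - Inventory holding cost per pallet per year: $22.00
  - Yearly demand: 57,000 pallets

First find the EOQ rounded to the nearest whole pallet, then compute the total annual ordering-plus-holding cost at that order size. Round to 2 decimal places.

$29,838.57

2DS/H = 2·57,000·355/22 = 1,839,545.45
EOQ = √1,839,545.45 ≈ 1,356.30 → Q = 1,356 pallets
Annual ordering cost = (D/Q)·S = (57,000/1,356) × 355 = $14,922.57
Annual holding cost  = (Q/2)·H = (1,356/2) × 22 = $14,916.00
Total = $14,922.57 + $14,916.00 = $29,838.57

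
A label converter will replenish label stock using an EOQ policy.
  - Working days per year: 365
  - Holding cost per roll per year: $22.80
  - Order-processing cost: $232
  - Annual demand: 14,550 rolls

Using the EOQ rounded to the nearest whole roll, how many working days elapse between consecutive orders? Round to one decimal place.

13.6 days

2DS/H = 2·14,550·232/22.8 = 296,105.26
EOQ = √296,105.26 ≈ 544.16 → Q = 544 rolls
Days between orders = 365 / (D/Q) = 365 / 26.746 ≈ 13.647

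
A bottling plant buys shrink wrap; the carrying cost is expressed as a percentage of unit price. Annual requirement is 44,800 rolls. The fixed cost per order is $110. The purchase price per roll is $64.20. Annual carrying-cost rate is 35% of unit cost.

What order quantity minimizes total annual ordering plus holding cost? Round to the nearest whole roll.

Holding cost per roll per year: H = 35% × $64.2 = $22.4700
EOQ = √(2DS/H) = √(2 × 44,800 × 110 / 22.47)
    = √(438,629.28) ≈ 662.29

662 rolls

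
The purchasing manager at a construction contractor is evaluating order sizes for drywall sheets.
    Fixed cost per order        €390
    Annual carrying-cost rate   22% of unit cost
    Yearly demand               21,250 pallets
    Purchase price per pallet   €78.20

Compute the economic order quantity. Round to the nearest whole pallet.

982 pallets

H = i·C = 0.22 × €78.2 = €17.2040 per pallet-year
Q* = √(2·D·S / H) = √(2·21,250·390 / 17.204) = √963,438.7 ≈ 981.55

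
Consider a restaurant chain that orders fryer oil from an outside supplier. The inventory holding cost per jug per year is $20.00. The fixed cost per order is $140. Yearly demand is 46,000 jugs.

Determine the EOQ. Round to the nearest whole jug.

Q* = √(2·D·S / H) = √(2·46,000·140 / 20) = √644,000.0 ≈ 802.50

802 jugs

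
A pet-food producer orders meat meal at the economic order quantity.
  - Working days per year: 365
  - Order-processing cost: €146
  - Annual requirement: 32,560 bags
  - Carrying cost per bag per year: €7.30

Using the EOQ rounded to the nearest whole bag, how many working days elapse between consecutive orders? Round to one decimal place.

12.8 days

2DS/H = 2·32,560·146/7.3 = 1,302,400.00
EOQ = √1,302,400.00 ≈ 1,141.23 → Q = 1,141 bags
Cycle time = (working days × Q)/D = (365 × 1,141) / 32,560 = 12.791 days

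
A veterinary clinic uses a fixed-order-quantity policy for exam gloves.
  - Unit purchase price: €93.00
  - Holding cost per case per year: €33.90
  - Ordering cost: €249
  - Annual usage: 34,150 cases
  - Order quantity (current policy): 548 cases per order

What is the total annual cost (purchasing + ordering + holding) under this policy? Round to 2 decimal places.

Orders/yr = 34,150/548 = 62.318; ordering cost = 62.318 × €249 = €15,517.06
Average inventory = 548/2 = 274; holding cost = 274 × €33.9 = €9,288.60
Purchase cost = D·C = 34,150 × 93 = €3,175,950.00
Total = €15,517.06 + €9,288.60 + €3,175,950.00 = €3,200,755.66

€3,200,755.66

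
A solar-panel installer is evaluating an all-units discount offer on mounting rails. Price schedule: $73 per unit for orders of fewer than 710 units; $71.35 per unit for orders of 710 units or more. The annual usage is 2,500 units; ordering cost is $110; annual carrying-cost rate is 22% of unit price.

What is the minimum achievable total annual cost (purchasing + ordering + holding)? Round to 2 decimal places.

$184,334.76

H₁ = 22%×$73 = $16.0600;  H₂ = 22%×$71.35 = $15.6970
EOQ₁ = √(2×2,500×110/16.0600) = 185.06  (< 710, feasible at tier 1)
EOQ₂ = √(2×2,500×110/15.6970) = 187.19  (< 710 → use Q = 710 at tier-2 price)
TC(tier 1 (EOQ₁), Q≈185.1) = $185,472.04
TC(tier 2, Q≈710.0) = $184,334.76
Minimum at tier 2: $184,334.76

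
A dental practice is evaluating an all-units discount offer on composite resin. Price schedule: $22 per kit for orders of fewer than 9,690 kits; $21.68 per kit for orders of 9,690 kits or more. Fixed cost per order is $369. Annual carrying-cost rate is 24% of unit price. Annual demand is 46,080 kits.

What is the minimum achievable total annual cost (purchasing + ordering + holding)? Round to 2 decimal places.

H₁ = 24%×$22 = $5.2800;  H₂ = 24%×$21.68 = $5.2032
EOQ₁ = √(2×46,080×369/5.2800) = 2,537.86  (< 9,690, feasible at tier 1)
EOQ₂ = √(2×46,080×369/5.2032) = 2,556.52  (< 9,690 → use Q = 9,690 at tier-2 price)
TC(tier 1 (EOQ₁), Q≈2,537.9) = $1,027,159.89
TC(tier 2, Q≈9,690.0) = $1,025,978.65
Minimum at tier 2: $1,025,978.65

$1,025,978.65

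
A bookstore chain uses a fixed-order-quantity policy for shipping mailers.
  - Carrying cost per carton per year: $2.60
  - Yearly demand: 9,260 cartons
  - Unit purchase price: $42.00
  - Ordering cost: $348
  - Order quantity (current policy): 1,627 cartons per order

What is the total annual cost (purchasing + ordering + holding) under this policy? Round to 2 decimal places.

Annual ordering cost = (D/Q)·S = (9,260/1,627) × 348 = $1,980.63
Annual holding cost  = (Q/2)·H = (1,627/2) × 2.6 = $2,115.10
Purchase cost = D·C = 9,260 × 42 = $388,920.00
Total = $1,980.63 + $2,115.10 + $388,920.00 = $393,015.73

$393,015.73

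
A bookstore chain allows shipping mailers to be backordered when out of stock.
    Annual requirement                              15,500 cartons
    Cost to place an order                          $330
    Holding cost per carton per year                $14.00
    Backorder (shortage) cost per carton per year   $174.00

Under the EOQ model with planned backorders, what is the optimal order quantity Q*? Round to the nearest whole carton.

889 cartons

Basic EOQ = √(2·15,500·330/14) = 854.818
Backorder adjustment √((H+b)/b) = √((14+174)/174) = 1.0395
Q* = 854.818 × 1.0395 ≈ 888.54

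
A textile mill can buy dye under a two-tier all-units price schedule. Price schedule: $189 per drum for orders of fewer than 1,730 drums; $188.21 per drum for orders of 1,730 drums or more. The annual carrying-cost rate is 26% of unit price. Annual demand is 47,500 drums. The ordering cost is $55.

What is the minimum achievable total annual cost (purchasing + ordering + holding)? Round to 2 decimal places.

H₁ = 26%×$189 = $49.1400;  H₂ = 26%×$188.21 = $48.9346
EOQ₁ = √(2×47,500×55/49.1400) = 326.08  (< 1,730, feasible at tier 1)
EOQ₂ = √(2×47,500×55/48.9346) = 326.76  (< 1,730 → use Q = 1,730 at tier-2 price)
TC(tier 1 (EOQ₁), Q≈326.1) = $8,993,523.62
TC(tier 2, Q≈1,730.0) = $8,983,813.54
Minimum at tier 2: $8,983,813.54

$8,983,813.54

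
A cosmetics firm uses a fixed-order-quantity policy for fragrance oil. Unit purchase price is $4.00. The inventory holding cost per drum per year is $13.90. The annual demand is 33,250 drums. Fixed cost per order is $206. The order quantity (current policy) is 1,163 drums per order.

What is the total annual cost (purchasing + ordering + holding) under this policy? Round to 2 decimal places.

Ordering: D/Q × S = 33,250/1,163 × $206 = $5,889.51
Holding:  Q/2 × H = 1,163/2 × $13.9 = $8,082.85
Purchase cost = D·C = 33,250 × 4 = $133,000.00
Total = $5,889.51 + $8,082.85 + $133,000.00 = $146,972.36

$146,972.36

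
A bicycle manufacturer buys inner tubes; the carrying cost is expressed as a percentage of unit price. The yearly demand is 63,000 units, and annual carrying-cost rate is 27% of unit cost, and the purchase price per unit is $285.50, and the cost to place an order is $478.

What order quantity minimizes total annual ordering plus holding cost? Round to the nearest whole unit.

884 units

Holding cost per unit per year: H = 27% × $285.5 = $77.0850
EOQ = √(2DS/H) = √(2 × 63,000 × 478 / 77.085)
    = √(781,319.32) ≈ 883.92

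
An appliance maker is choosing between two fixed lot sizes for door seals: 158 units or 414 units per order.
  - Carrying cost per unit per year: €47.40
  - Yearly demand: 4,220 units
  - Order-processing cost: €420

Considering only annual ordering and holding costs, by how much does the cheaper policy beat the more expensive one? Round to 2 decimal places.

Annual cost at Q: ordering D·S/Q plus holding Q·H/2.
TC(158) = (4,220/158)×420 + (158/2)×47.4 = €14,962.32
TC(414) = (4,220/414)×420 + (414/2)×47.4 = €14,092.96
|ΔTC| = |€14,962.32 − €14,092.96| = €869.36

€869.36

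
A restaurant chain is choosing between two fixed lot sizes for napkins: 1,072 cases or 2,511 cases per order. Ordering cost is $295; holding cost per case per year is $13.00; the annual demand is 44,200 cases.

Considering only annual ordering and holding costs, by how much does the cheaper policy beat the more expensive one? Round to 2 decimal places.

TC(Q) = (D/Q)S + (Q/2)H
TC(1,072) = (44,200/1,072)×295 + (1,072/2)×13 = $19,131.25
TC(2,511) = (44,200/2,511)×295 + (2,511/2)×13 = $21,514.25
|ΔTC| = |$19,131.25 − $21,514.25| = $2,383.01

$2,383.01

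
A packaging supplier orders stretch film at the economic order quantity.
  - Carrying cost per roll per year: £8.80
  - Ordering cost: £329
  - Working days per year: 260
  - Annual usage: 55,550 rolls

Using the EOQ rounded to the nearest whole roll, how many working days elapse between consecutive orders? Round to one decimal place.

9.5 days

Optimal lot size Q* = (2 × 55,550 × £329 / £8.8)^½ ≈ 2,038.04 → Q = 2,038 rolls
T = Q/D × 260 days = 2,038/55,550 × 260 = 9.539 days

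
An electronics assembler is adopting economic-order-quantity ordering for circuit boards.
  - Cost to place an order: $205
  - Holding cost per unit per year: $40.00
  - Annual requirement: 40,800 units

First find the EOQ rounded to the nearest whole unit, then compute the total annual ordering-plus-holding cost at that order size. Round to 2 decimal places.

$25,867.36

EOQ = √(2DS/H) = √(2 × 40,800 × 205 / 40)
    = √(418,200.00) ≈ 646.68 → Q = 647 units
Annual ordering cost = (D/Q)·S = (40,800/647) × 205 = $12,927.36
Annual holding cost  = (Q/2)·H = (647/2) × 40 = $12,940.00
Total = $12,927.36 + $12,940.00 = $25,867.36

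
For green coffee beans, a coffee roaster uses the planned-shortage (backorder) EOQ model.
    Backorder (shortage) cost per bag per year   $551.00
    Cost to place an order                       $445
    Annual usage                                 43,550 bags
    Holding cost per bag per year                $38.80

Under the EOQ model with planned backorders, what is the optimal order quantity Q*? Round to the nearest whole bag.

1,034 bags

Basic EOQ = √(2·43,550·445/38.8) = 999.478
Backorder adjustment √((H+b)/b) = √((38.8+551)/551) = 1.0346
Q* = 999.478 × 1.0346 ≈ 1,034.07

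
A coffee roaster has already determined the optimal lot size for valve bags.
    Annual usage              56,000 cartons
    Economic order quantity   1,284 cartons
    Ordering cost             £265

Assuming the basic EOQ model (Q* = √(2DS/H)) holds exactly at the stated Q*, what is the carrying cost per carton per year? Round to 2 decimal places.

£18.00

From Q* = √(2DS/H) ⇒ Q*² = 2DS/H.
H = 2DS / Q² = 2 × 56,000 × 265 / 1,284² = 18.0025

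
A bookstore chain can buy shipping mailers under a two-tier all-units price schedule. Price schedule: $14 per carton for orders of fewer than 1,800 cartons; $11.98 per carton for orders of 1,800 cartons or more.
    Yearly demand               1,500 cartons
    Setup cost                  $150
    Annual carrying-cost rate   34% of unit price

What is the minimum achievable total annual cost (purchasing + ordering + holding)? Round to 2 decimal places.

$21,760.88

H₁ = 34%×$14 = $4.7600;  H₂ = 34%×$11.98 = $4.0732
EOQ₁ = √(2×1,500×150/4.7600) = 307.47  (< 1,800, feasible at tier 1)
EOQ₂ = √(2×1,500×150/4.0732) = 332.38  (< 1,800 → use Q = 1,800 at tier-2 price)
TC(tier 1 (EOQ₁), Q≈307.5) = $22,463.56
TC(tier 2, Q≈1,800.0) = $21,760.88
Minimum at tier 2: $21,760.88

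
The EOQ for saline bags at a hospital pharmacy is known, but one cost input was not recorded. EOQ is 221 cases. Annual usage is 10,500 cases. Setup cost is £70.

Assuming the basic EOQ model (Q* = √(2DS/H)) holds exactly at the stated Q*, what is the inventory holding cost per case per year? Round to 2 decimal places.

£30.10

EOQ relation: Q² = 2DS/H, so rearrange for the unknown.
H = 2DS / Q² = 2 × 10,500 × 70 / 221² = 30.0977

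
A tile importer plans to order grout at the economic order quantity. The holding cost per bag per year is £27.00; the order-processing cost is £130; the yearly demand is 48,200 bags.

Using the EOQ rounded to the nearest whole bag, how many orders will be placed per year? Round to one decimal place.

70.8 orders per year

2DS/H = 2·48,200·130/27 = 464,148.15
EOQ = √464,148.15 ≈ 681.28 → Q = 681
N = D/Q = 48,200/681 ≈ 70.778 orders/yr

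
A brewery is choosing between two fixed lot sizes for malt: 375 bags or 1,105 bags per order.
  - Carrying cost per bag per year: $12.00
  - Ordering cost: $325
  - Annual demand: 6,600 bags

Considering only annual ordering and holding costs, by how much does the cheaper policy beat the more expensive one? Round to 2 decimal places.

Annual cost at Q: ordering D·S/Q plus holding Q·H/2.
TC(375) = (6,600/375)×325 + (375/2)×12 = $7,970.00
TC(1,105) = (6,600/1,105)×325 + (1,105/2)×12 = $8,571.18
|ΔTC| = |$7,970.00 − $8,571.18| = $601.18

$601.18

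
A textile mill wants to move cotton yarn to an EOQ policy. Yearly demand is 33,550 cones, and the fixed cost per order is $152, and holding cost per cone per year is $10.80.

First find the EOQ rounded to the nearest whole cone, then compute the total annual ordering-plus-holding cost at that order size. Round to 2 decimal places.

$10,495.30

Optimal lot size Q* = (2 × 33,550 × $152 / $10.8)^½ ≈ 971.79 → Q = 972 cones
Orders/yr = 33,550/972 = 34.516; ordering cost = 34.516 × $152 = $5,246.50
Average inventory = 972/2 = 486; holding cost = 486 × $10.8 = $5,248.80
Total = $5,246.50 + $5,248.80 = $10,495.30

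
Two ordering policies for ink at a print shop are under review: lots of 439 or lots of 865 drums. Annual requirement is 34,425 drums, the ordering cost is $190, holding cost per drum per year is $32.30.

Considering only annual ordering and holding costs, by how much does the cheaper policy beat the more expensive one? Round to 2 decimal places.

$457.74

Annual cost at Q: ordering D·S/Q plus holding Q·H/2.
TC(439) = (34,425/439)×190 + (439/2)×32.3 = $21,989.05
TC(865) = (34,425/865)×190 + (865/2)×32.3 = $21,531.31
Lots of 865 are cheaper by $457.74.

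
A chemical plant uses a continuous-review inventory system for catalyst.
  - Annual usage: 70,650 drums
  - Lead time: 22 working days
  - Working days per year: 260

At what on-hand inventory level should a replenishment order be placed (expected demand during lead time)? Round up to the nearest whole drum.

5,979 drums

Daily demand d = 70,650 / 260 = 271.731 drums/day
Demand during lead time = 271.731 × 22 = 5,978.08
Reorder point = 5,978.08 → round up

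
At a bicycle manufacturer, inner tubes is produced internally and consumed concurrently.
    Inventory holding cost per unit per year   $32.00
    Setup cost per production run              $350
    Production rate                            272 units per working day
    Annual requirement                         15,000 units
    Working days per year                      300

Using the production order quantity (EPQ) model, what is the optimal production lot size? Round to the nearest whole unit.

Daily demand d = 15,000/300 = 50.000; p = 272; 1 − d/p = 0.81618
EPQ = √(2DS / (H(1 − d/p)))
    = √(2 × 15,000 × 350 / (32 × 0.81618)) ≈ 634.06

634 units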